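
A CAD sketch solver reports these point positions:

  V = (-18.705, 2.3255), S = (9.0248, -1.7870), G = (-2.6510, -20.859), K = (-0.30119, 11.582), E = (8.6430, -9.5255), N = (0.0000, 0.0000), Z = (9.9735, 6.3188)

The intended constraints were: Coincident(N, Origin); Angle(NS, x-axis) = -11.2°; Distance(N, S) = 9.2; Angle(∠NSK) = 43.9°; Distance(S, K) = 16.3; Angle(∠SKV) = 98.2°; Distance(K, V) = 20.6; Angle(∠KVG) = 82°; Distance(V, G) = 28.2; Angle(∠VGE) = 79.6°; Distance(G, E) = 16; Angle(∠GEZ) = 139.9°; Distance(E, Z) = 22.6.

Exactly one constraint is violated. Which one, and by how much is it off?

Distance(E, Z) = 22.6 — off by 6.70.

N = (0.00, 0.00) ✓; NS at -11.20° ✓; |NS| = 9.200 ✓; ∠NSK = 43.90° ✓; |SK| = 16.30 ✓; ∠SKV = 98.20° ✓; |KV| = 20.60 ✓; ∠KVG = 82.00° ✓; |VG| = 28.20 ✓; ∠VGE = 79.60° ✓; |GE| = 16.00 ✓; ∠GEZ = 139.9° ✓; |EZ| = 15.90 ✗.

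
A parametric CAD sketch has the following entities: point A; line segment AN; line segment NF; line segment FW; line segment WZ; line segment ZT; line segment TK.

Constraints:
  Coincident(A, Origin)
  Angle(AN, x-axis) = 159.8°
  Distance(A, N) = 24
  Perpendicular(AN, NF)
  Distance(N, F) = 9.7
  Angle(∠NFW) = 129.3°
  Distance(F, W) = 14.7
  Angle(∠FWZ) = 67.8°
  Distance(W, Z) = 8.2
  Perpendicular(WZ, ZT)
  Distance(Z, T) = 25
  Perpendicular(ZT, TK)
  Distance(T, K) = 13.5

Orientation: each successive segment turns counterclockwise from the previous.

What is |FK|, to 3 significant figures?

15.7

A is at the origin; AN runs at 159.8° with length 24.0, so N = (-22.5, 8.29). AN is perpendicular to NF, so NF runs at -110°; with |NF| = 9.7, F = (-25.9, -0.816). ∠NFW = 129.3° gives FW at -59.5° from the x-axis; with |FW| = 14.7, W = (-18.4, -13.5). ∠FWZ = 67.8° gives WZ at 52.7° from the x-axis; with |WZ| = 8.2, Z = (-13.4, -6.96). The perpendicularity gives ZT at right angles to WZ, so ZT runs at 143°; with |ZT| = 25.0, T = (-33.3, 8.19). ZT ⟂ TK, so TK runs at -127°; with |TK| = 13.5, K = (-41.5, -2.55). Then |FK| = |K − F| = 15.7.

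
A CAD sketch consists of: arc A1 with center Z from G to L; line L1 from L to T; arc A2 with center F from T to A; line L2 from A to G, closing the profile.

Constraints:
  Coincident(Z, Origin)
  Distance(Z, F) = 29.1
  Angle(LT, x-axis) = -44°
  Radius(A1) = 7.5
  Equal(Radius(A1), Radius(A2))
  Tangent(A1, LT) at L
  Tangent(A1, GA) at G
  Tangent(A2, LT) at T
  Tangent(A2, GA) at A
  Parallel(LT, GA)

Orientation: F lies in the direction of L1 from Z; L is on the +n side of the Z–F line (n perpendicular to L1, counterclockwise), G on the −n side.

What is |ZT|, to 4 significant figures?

30.05

The slot axis is L1's direction at -44.0°, so u = (cos -44.0°, sin -44.0°) = (0.7193, -0.6947) and n = (−sin -44.0°, cos -44.0°) = (0.6947, 0.7193). Z is at the origin and F lies 29.1 along u from Z, so F = 29.1·u = (20.93, -20.21). Tangency of A1 to both parallel lines with radius 7.5 puts L and G at Z ± 7.5·n: L = (5.210, 5.395), G = (-5.210, -5.395). Equal radii place T and A the same way about F: T = F + 7.5·n = (26.14, -14.82), A = F − 7.5·n = (15.72, -25.61). Then |ZT| = |T − Z| = 30.05.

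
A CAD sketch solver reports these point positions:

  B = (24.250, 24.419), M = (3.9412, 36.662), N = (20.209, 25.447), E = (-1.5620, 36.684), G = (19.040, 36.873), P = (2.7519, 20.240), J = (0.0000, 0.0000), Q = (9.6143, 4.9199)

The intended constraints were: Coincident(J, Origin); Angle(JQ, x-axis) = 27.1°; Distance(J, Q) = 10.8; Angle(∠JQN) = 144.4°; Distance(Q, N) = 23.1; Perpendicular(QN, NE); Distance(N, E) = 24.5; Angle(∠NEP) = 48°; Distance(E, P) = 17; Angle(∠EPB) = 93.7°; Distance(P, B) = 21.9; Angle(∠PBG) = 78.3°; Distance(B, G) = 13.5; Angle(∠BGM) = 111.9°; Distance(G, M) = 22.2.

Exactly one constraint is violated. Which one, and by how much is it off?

Distance(G, M) = 22.2 — off by 7.10.

J = (0.00, 0.00) ✓; JQ at 27.10° ✓; |JQ| = 10.80 ✓; ∠JQN = 144.4° ✓; |QN| = 23.10 ✓; ∠(QN, NE) = 90.00° ✓; |NE| = 24.50 ✓; ∠NEP = 48.00° ✓; |EP| = 17.00 ✓; ∠EPB = 93.70° ✓; |PB| = 21.90 ✓; ∠PBG = 78.30° ✓; |BG| = 13.50 ✓; ∠BGM = 111.9° ✓; |GM| = 15.10 ✗.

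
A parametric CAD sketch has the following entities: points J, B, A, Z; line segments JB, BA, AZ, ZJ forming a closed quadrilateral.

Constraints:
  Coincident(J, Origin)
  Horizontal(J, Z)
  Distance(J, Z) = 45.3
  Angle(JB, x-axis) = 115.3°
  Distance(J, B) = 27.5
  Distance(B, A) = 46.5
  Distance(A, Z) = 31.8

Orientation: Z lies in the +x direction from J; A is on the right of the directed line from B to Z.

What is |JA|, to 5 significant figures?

20.282

Checks: JB at 115.3° ✓; |BA| = 46.50 ✓; |AZ| = 31.80 ✓.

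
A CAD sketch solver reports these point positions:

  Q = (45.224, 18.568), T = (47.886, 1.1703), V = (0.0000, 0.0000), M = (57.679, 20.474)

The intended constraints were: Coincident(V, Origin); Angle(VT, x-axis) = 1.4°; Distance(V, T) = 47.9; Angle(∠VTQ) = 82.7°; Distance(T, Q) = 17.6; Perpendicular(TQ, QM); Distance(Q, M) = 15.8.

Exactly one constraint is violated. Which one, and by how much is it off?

Distance(Q, M) = 15.8 — off by 3.20.

V = (0.00, 0.00) ✓; VT at 1.400° ✓; |VT| = 47.90 ✓; ∠VTQ = 82.70° ✓; |TQ| = 17.60 ✓; ∠(TQ, QM) = 90.00° ✓; |QM| = 12.60 ✗.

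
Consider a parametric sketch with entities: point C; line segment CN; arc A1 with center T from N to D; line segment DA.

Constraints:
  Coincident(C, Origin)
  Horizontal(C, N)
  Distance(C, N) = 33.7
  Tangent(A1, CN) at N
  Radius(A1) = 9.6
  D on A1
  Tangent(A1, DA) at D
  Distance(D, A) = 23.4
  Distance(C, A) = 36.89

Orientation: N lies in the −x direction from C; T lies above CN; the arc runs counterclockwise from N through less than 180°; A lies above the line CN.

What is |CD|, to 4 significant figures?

25.51

Checks: |CN| = 33.70 ✓; ∠(TN, NC) = 90.00° ✓; |TN| = 9.600 ✓; |TD| = 9.600 ✓; ∠(TD, DA) = 90.00° ✓; |DA| = 23.40 ✓; |CA| = 36.89 ✓.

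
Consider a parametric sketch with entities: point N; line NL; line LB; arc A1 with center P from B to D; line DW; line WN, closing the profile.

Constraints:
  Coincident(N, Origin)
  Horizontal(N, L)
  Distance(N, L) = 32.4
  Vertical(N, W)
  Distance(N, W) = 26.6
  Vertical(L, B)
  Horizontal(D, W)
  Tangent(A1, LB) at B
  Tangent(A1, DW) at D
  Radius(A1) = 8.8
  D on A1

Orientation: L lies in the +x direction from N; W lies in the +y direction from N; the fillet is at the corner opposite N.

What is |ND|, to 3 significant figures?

35.6

N is at the origin; NL is horizontal with |NL| = 32.4 and L on the +x side, so L = (32.4, 0.00). N and W share the same x with |NW| = 26.6 and W on the +y side, so W = (0.00, 26.6). The virtual corner opposite N is at (32.4, 26.6). A1 meets LB tangentially, so PB is at right angles to LB and the tangent condition forces PD to be normal to DW, with radius 8.8, so the center P sits 8.8 in from both sides at P = (23.6, 17.8). That places the tangent points at B = (32.4, 17.8) on LB and D = (23.6, 26.6) on DW. Then |ND| = |D − N| = 35.6.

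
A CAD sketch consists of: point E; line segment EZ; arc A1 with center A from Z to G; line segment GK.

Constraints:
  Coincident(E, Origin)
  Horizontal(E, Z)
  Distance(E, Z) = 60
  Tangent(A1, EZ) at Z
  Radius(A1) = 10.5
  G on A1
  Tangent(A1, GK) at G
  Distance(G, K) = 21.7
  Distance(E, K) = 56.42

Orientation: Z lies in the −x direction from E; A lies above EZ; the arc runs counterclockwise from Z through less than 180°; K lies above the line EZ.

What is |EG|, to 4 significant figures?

50.44

E is at the origin; E and Z share the same y with |EZ| = 60.0 and Z on the −x side, so Z = (-60.00, 0.000). Tangency of A1 to EZ means the radius AZ is perpendicular to EZ, so A = Z + (0, 10.5) = (-60.00, 10.50). Since AG ⟂ GK (tangency), |AK| = √(10.5² + 21.7²) = 24.11 regardless of where G sits on A1. So K lies on both circle(E, 56.42) and circle(A, 24.11); the above-EZ intersection is K = (-47.19, 30.92). G is the foot of the tangent from K: G = (-49.56, 9.352).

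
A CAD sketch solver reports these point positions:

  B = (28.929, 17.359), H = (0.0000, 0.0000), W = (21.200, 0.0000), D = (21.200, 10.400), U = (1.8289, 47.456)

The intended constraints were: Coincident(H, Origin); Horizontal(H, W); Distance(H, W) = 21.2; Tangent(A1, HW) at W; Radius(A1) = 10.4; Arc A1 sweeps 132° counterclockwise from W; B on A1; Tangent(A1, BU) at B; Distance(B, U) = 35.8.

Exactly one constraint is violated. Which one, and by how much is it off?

Distance(B, U) = 35.8 — off by 4.70.

H = (0.00, 0.00) ✓; H.y = 0.00, W.y = 0.00 ✓; |HW| = 21.20 ✓; ∠(DW, WH) = 90.00° ✓; |DW| = 10.40 ✓; bearing(D→B) − bearing(D→W) = 132.0° ✓; |DB| = 10.40 ✓; ∠(DB, BU) = 90.00° ✓; |BU| = 40.50 ✗.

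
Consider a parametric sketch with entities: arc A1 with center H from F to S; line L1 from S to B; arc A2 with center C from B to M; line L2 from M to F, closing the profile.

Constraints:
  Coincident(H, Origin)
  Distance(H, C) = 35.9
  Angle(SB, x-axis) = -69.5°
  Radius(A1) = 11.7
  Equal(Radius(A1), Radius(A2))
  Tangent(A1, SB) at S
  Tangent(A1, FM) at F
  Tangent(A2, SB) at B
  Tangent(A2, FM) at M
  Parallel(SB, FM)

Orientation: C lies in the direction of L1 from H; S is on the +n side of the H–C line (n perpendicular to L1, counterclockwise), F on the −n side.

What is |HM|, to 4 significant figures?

37.76

Tangency of A1 to both parallel lines with radius 11.7 puts S and F at H ± 11.7·n: S = (10.96, 4.097), F = (-10.96, -4.097). Equal radii place B and M the same way about C: B = C + 11.7·n = (23.53, -29.53), M = C − 11.7·n = (1.613, -37.72). Then |HM| = |M − H| = 37.76.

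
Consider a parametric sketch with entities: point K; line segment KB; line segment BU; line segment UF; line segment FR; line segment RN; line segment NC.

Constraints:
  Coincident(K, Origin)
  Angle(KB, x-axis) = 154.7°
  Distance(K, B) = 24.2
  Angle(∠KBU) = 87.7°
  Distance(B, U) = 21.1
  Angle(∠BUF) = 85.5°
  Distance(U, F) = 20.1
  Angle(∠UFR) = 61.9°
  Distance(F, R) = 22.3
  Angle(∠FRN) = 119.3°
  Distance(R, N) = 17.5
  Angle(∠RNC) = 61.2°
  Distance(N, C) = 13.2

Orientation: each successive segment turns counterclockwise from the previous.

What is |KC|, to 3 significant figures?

29.2

K is at the origin; KB runs at 154.7° with length 24.2, so B = (-21.9, 10.3). ∠KBU = 87.7° gives BU at -113° from the x-axis; with |BU| = 21.1, U = (-30.1, -9.08). ∠BUF = 85.5° gives UF at -18.5° from the x-axis; with |UF| = 20.1, F = (-11.1, -15.5). ∠UFR = 61.9° gives FR at 99.6° from the x-axis; with |FR| = 22.3, R = (-14.8, 6.53). ∠FRN = 119.3° gives RN at 160° from the x-axis; with |RN| = 17.5, N = (-31.3, 12.4). ∠RNC = 61.2° gives NC at -80.9° from the x-axis; with |NC| = 13.2, C = (-29.2, -0.605). Then |KC| = |C − K| = 29.2.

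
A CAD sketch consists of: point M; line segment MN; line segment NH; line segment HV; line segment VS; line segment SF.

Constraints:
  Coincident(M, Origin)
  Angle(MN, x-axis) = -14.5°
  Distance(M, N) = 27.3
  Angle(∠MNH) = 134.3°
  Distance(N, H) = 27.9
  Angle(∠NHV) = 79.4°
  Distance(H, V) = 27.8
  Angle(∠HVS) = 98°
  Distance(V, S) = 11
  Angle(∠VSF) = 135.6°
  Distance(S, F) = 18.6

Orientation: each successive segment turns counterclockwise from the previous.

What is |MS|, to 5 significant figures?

31.713

M is at the origin; MN runs at -14.5° with length 27.3, so N = (26.430, -6.8354). ∠MNH = 134.3° gives NH at 31.200° from the x-axis; with |NH| = 27.9, H = (50.295, 7.6176). ∠NHV = 79.4° gives HV at 131.80° from the x-axis; with |HV| = 27.8, V = (31.765, 28.342). ∠HVS = 98.0° gives VS at -146.20° from the x-axis; with |VS| = 11.0, S = (22.625, 22.223). Then |MS| = |S − M| = 31.713.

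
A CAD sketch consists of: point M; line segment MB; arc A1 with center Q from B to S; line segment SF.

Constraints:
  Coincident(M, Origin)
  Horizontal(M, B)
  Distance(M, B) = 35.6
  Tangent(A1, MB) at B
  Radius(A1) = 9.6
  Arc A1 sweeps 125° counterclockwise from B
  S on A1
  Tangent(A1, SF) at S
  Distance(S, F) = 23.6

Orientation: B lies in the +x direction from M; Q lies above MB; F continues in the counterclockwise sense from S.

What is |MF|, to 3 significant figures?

45.6

On A1, B sits at bearing -90° from Q; a 125° counterclockwise sweep puts S at bearing 35°, so S = Q + 9.6·(cos 35°, sin 35°) = (43.5, 15.1). Tangency of A1 to SF means the radius QS is perpendicular to SF, so SF runs along (−sin 35°, cos 35°); with |SF| = 23.6, F = (29.9, 34.4). Then |MF| = |F − M| = 45.6.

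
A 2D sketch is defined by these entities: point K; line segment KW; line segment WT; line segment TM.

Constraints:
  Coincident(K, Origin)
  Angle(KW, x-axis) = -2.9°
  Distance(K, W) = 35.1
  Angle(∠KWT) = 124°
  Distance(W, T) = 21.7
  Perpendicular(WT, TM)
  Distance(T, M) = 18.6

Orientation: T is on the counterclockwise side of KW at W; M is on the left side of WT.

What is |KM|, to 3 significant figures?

42.6

∠KWT = 124.0°, so WT runs at -2.9° + (180° − 124.0°) = 53.1° from the x-axis; with |WT| = 21.7, T = W + 21.7·(cos 53.1°, sin 53.1°) = (48.1, 15.6). The perpendicularity gives TM at right angles to WT; with |TM| = 18.6 on the left of WT, M = T + 18.6·(-0.800, 0.600) = (33.2, 26.7). Then |KM| = |M − K| = 42.6.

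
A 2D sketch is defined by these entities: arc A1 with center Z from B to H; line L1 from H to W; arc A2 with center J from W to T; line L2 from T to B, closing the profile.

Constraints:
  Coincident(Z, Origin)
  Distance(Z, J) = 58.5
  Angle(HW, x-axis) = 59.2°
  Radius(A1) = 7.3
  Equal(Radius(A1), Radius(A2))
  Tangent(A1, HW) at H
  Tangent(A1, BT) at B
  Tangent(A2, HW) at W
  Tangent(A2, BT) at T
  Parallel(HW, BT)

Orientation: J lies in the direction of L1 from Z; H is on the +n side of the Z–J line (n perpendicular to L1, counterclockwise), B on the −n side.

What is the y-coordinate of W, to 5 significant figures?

53.987

Tangency of A1 to both parallel lines with radius 7.3 puts H and B at Z ± 7.3·n: H = (-6.2704, 3.7379), B = (6.2704, -3.7379). Equal radii place W and T the same way about J: W = J + 7.3·n = (23.684, 53.987), T = J − 7.3·n = (36.225, 46.511). So W.y = 53.987.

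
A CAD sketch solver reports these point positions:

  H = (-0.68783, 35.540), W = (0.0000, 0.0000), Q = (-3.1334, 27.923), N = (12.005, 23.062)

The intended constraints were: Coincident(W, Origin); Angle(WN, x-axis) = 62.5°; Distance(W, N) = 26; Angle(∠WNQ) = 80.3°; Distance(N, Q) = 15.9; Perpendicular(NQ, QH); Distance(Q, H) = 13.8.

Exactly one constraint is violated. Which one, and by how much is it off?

Distance(Q, H) = 13.8 — off by 5.80.

W = (0.00, 0.00) ✓; WN at 62.50° ✓; |WN| = 26.00 ✓; ∠WNQ = 80.30° ✓; |NQ| = 15.90 ✓; ∠(NQ, QH) = 90.00° ✓; |QH| = 8.000 ✗.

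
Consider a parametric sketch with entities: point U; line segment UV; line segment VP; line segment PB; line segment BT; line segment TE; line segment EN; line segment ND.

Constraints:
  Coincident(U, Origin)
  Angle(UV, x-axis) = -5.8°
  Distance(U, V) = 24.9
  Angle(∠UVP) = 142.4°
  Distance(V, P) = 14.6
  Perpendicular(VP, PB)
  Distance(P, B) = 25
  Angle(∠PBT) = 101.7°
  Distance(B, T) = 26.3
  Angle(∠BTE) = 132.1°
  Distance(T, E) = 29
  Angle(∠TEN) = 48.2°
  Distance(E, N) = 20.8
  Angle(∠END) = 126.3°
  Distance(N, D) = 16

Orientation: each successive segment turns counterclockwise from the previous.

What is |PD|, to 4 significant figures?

25.80

U is at the origin; UV runs at -5.8° with length 24.9, so V = (24.77, -2.516). ∠UVP = 142.4° gives VP at 31.80° from the x-axis; with |VP| = 14.6, P = (37.18, 5.177). VP is perpendicular to PB, so PB runs at 121.8°; with |PB| = 25.0, B = (24.01, 26.42). ∠PBT = 101.7° gives BT at -159.9° from the x-axis; with |BT| = 26.3, T = (-0.6911, 17.39). ∠BTE = 132.1° gives TE at -112.0° from the x-axis; with |TE| = 29.0, E = (-11.55, -9.502). ∠TEN = 48.2° gives EN at 19.80° from the x-axis; with |EN| = 20.8, N = (8.016, -2.456). ∠END = 126.3° gives ND at 73.50° from the x-axis; with |ND| = 16.0, D = (12.56, 12.88). Then |PD| = |D − P| = 25.80.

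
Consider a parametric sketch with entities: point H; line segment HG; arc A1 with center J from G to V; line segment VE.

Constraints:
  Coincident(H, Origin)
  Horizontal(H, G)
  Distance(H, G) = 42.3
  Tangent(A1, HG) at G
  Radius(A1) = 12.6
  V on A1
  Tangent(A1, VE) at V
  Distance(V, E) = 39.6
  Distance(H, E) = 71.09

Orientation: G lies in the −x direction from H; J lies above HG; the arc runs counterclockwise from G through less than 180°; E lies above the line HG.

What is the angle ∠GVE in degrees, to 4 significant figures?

123.4°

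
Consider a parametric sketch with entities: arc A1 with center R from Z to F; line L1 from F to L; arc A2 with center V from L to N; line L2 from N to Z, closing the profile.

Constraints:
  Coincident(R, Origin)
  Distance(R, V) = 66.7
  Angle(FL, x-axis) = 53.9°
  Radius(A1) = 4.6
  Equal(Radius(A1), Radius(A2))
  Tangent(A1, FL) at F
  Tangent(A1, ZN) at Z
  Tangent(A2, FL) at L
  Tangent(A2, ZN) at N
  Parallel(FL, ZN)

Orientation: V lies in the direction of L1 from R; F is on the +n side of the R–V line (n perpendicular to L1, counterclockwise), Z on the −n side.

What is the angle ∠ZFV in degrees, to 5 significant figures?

86.055°

The slot axis is L1's direction at 53.9°, so u = (cos 53.9°, sin 53.9°) = (0.58920, 0.80799) and n = (−sin 53.9°, cos 53.9°) = (-0.80799, 0.58920). R is at the origin and V lies 66.7 along u from R, so V = 66.7·u = (39.299, 53.893). Tangency of A1 to both parallel lines with radius 4.6 puts F and Z at R ± 4.6·n: F = (-3.7168, 2.7103), Z = (3.7168, -2.7103). Then cos ∠ZFV = FZ·FV / (|FZ||FV|), giving 86.055°.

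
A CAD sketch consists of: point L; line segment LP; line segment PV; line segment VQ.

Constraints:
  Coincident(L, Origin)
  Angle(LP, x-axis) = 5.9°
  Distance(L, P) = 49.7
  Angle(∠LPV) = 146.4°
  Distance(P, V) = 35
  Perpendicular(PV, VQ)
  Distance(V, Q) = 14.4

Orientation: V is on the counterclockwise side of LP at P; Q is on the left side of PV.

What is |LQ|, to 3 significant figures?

77.5

∠LPV = 146.4°, so PV runs at 5.9° + (180° − 146.4°) = 39.5° from the x-axis; with |PV| = 35.0, V = P + 35.0·(cos 39.5°, sin 39.5°) = (76.4, 27.4). PV is perpendicular to VQ; with |VQ| = 14.4 on the left of PV, Q = V + 14.4·(-0.636, 0.772) = (67.3, 38.5). Then |LQ| = |Q − L| = 77.5.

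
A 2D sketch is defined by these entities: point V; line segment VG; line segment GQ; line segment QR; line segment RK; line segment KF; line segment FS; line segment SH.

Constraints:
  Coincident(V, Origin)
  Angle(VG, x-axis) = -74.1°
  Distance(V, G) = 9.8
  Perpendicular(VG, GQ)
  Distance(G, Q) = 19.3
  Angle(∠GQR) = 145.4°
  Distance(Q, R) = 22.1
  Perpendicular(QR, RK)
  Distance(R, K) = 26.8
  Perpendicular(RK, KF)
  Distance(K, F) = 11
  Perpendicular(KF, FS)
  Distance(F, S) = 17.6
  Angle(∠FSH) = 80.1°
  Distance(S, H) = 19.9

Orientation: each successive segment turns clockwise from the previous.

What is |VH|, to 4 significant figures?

41.52

V is at the origin; VG runs at -74.1° with length 9.8, so G = (2.685, -9.425). VG ⟂ GQ, so GQ runs at -164.1°; with |GQ| = 19.3, Q = (-15.88, -14.71). ∠GQR = 145.4° gives QR at 161.3° from the x-axis; with |QR| = 22.1, R = (-36.81, -7.627). QR is perpendicular to RK, so RK runs at 71.30°; with |RK| = 26.8, K = (-28.22, 17.76). RK ⟂ KF, so KF runs at -18.70°; with |KF| = 11.0, F = (-17.80, 14.23). KF ⟂ FS, so FS runs at -108.7°; with |FS| = 17.6, S = (-23.44, -2.439). ∠FSH = 80.1° gives SH at 151.4° from the x-axis; with |SH| = 19.9, H = (-40.91, 7.087). Then |VH| = |H − V| = 41.52.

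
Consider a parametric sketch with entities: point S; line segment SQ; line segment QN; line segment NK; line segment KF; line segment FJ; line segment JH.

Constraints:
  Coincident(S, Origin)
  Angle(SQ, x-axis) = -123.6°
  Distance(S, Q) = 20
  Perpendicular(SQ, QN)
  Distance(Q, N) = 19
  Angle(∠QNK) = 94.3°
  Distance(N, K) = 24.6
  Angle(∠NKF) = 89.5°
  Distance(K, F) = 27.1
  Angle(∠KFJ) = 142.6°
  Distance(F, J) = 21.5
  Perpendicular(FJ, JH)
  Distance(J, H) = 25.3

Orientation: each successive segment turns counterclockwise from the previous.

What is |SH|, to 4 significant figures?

28.50

S is at the origin; SQ runs at -123.6° with length 20.0, so Q = (-11.07, -16.66). The perpendicularity gives QN at right angles to SQ, so QN runs at -33.60°; with |QN| = 19.0, N = (4.758, -27.17). ∠QNK = 94.3° gives NK at 52.10° from the x-axis; with |NK| = 24.6, K = (19.87, -7.761). ∠NKF = 89.5° gives KF at 142.6° from the x-axis; with |KF| = 27.1, F = (-1.660, 8.698). ∠KFJ = 142.6° gives FJ at -180.0° from the x-axis; with |FJ| = 21.5, J = (-23.16, 8.698). FJ ⟂ JH, so JH runs at -90.00°; with |JH| = 25.3, H = (-23.16, -16.60). Then |SH| = |H − S| = 28.50.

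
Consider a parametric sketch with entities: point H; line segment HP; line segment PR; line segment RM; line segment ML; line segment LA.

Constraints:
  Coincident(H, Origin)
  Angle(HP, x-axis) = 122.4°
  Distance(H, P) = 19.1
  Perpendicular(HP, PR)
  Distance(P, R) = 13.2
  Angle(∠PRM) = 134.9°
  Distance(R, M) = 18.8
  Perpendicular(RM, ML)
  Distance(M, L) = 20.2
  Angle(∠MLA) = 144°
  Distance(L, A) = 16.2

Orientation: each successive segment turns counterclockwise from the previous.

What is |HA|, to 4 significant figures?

11.63

H is at the origin; HP runs at 122.4° with length 19.1, so P = (-10.23, 16.13). The perpendicularity gives PR at right angles to HP, so PR runs at -147.6°; with |PR| = 13.2, R = (-21.38, 9.054). ∠PRM = 134.9° gives RM at -102.5° from the x-axis; with |RM| = 18.8, M = (-25.45, -9.301). RM is perpendicular to ML, so ML runs at -12.50°; with |ML| = 20.2, L = (-5.727, -13.67). ∠MLA = 144.0° gives LA at 23.50° from the x-axis; with |LA| = 16.2, A = (9.129, -7.213). Then |HA| = |A − H| = 11.63.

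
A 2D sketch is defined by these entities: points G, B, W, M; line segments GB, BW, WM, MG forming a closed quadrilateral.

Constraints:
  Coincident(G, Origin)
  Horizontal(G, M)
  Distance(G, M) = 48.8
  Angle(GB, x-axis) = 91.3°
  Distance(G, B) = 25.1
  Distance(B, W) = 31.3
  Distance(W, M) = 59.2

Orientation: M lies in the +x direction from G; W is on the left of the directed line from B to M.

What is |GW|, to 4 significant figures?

53.48

Checks: |BW| = 31.30 ✓; |WM| = 59.20 ✓.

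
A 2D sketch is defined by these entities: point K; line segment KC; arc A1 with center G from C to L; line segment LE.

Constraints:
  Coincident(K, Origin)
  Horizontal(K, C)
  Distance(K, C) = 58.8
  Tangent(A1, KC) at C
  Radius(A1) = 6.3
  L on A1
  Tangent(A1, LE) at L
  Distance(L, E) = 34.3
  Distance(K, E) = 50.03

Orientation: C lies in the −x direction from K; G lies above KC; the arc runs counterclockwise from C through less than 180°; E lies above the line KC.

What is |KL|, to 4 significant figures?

53.35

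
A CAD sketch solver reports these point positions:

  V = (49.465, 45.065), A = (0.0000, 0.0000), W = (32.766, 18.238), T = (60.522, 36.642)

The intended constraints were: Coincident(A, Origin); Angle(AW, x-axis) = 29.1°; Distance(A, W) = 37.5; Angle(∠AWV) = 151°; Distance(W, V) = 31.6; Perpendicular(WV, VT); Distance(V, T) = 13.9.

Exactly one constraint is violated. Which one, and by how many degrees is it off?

Perpendicular(WV, VT) — off by 5.40°.

A = (0.00, 0.00) ✓; AW at 29.10° ✓; |AW| = 37.50 ✓; ∠AWV = 151.0° ✓; |WV| = 31.60 ✓; ∠(WV, VT) = 95.40° ✗; |VT| = 13.90 ✓.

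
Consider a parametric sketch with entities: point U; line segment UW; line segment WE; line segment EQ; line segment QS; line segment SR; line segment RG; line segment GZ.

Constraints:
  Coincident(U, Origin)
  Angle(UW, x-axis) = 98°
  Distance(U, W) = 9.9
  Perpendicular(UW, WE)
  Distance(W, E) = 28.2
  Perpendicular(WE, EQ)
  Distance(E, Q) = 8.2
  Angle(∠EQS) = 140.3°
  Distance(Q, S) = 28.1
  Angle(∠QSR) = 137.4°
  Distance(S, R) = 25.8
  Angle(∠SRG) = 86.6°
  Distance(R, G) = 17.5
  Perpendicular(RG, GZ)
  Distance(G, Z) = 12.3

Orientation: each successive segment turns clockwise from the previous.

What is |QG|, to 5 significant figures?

45.473

U is at the origin; UW runs at 98.0° with length 9.9, so W = (-1.3778, 9.8037). UW ⟂ WE, so WE runs at 8.0000°; with |WE| = 28.2, E = (26.548, 13.728). WE ⟂ EQ, so EQ runs at -82.000°; with |EQ| = 8.2, Q = (27.689, 5.6081). ∠EQS = 140.3° gives QS at -121.70° from the x-axis; with |QS| = 28.1, S = (12.923, -18.300). ∠QSR = 137.4° gives SR at -164.30° from the x-axis; with |SR| = 25.8, R = (-11.914, -25.281). ∠SRG = 86.6° gives RG at 102.30° from the x-axis; with |RG| = 17.5, G = (-15.642, -8.1828). Then |QG| = |G − Q| = 45.473.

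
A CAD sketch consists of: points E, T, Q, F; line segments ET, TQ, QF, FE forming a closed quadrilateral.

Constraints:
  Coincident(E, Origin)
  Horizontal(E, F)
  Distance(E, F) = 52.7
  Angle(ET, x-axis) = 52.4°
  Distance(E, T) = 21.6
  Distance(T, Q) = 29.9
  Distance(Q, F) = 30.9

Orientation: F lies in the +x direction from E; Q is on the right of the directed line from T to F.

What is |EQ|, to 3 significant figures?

26.1

E is at the origin; EF is horizontal with |EF| = 52.7 and F in +x, so F = (52.7, 0). ET runs at 52.4° with |ET| = 21.6, so T = (13.2, 17.1). Q is determined by |TQ| = 29.9 and |QF| = 30.9 together: it lies at the intersection of circle(T, 29.9) and circle(F, 30.9). With |TF| = 43.1, the foot of the radical line on TF is 20.8 from T and the perpendicular offset is √(29.9² − 20.8²) = 21.5. Taking the right-of-TF solution: Q = (23.8, -10.8).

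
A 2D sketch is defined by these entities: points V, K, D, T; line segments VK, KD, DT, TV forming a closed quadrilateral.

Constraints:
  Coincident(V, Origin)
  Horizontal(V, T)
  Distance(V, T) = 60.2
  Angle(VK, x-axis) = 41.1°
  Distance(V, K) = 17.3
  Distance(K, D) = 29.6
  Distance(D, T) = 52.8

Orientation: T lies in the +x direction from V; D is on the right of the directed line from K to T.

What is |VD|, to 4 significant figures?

21.00

V is at the origin; VT is horizontal with |VT| = 60.2 and T in +x, so T = (60.2, 0). VK runs at 41.1° with |VK| = 17.3, so K = (13.04, 11.37). D is determined by |KD| = 29.6 and |DT| = 52.8 together: it lies at the intersection of circle(K, 29.6) and circle(T, 52.8). With |KT| = 48.52, the foot of the radical line on KT is 4.556 from K and the perpendicular offset is √(29.6² − 4.556²) = 29.25. Taking the right-of-KT solution: D = (10.61, -18.13).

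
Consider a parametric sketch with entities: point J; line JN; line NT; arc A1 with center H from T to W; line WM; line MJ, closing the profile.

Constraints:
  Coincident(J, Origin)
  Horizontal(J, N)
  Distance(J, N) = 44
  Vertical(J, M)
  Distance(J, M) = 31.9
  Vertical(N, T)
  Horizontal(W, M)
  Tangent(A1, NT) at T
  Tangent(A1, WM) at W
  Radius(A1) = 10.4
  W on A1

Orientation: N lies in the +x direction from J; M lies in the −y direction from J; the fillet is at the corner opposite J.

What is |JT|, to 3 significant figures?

49.0

J is at the origin; JN is horizontal with |JN| = 44.0 and N on the +x side, so N = (44.0, 0.00). JM is vertical with |JM| = 31.9 and M on the −y side, so M = (0.00, -31.9). The virtual corner opposite J is at (44.0, -31.9). Tangency of A1 to NT means the radius HT is perpendicular to NT and since A1 is tangent to WM there, HW ⟂ WM, with radius 10.4, so the center H sits 10.4 in from both sides at H = (33.6, -21.5). That places the tangent points at T = (44.0, -21.5) on NT and W = (33.6, -31.9) on WM. Then |JT| = |T − J| = 49.0.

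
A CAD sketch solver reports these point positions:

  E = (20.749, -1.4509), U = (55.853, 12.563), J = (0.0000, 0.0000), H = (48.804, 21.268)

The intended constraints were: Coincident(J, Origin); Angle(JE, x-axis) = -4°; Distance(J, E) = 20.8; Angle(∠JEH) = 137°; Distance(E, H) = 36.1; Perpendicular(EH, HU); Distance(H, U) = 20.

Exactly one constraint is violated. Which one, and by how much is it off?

Distance(H, U) = 20 — off by 8.80.

J = (0.00, 0.00) ✓; JE at -4.000° ✓; |JE| = 20.80 ✓; ∠JEH = 137.0° ✓; |EH| = 36.10 ✓; ∠(EH, HU) = 90.00° ✓; |HU| = 11.20 ✗.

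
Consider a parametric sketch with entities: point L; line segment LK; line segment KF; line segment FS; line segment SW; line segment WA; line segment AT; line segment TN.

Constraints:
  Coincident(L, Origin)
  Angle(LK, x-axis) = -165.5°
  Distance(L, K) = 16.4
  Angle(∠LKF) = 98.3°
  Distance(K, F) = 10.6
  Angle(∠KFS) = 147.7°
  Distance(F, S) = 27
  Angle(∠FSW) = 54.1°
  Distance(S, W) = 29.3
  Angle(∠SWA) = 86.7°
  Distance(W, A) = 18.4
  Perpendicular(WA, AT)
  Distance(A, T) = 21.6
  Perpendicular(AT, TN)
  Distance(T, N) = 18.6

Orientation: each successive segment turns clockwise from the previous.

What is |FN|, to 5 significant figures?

24.676

WA is perpendicular to AT, so AT runs at 131.30°; with |AT| = 21.6, T = (-23.035, 15.516). The perpendicularity gives TN at right angles to AT, so TN runs at 41.300°; with |TN| = 18.6, N = (-9.0617, 27.792). Then |FN| = |N − F| = 24.676.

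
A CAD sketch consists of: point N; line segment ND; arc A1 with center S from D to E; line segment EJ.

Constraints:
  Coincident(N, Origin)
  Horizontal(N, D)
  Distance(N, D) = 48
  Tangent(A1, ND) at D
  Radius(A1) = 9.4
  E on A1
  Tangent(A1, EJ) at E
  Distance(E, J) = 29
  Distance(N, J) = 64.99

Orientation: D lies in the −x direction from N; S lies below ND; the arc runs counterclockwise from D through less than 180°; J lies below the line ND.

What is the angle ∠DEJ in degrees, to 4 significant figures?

129.3°

N is at the origin; ND is horizontal with |ND| = 48.0 and D on the −x side, so D = (-48.00, 0.000). The tangent condition forces SD to be normal to ND, so S = D + (0, -9.4) = (-48.00, -9.400). Since SE ⟂ EJ (tangency), |SJ| = √(9.4² + 29.0²) = 30.49 regardless of where E sits on A1. So J lies on both circle(N, 64.99) and circle(S, 30.49); the below-ND intersection is J = (-51.46, -39.69). E is the foot of the tangent from J: E = (-57.21, -11.26).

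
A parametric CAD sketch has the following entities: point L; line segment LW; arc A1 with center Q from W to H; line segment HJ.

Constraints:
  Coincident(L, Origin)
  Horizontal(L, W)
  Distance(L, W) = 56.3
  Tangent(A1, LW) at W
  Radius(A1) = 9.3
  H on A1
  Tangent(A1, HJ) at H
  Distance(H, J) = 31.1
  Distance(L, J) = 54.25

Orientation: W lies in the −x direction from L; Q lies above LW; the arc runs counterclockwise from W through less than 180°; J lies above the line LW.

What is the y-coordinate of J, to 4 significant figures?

37.12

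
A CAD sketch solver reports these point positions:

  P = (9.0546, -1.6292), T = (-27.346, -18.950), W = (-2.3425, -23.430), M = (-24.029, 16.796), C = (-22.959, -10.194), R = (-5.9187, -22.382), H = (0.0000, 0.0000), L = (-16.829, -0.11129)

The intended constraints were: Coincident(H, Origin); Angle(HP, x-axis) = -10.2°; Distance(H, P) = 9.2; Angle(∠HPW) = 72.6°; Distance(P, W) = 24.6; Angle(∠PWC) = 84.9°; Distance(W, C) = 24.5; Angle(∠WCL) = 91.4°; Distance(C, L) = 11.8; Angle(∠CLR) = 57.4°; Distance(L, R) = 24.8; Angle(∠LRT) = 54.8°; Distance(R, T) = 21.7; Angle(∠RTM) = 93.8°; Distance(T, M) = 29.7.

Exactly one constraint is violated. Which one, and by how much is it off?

Distance(T, M) = 29.7 — off by 6.20.

H = (0.00, 0.00) ✓; HP at -10.20° ✓; |HP| = 9.200 ✓; ∠HPW = 72.60° ✓; |PW| = 24.60 ✓; ∠PWC = 84.90° ✓; |WC| = 24.50 ✓; ∠WCL = 91.40° ✓; |CL| = 11.80 ✓; ∠CLR = 57.40° ✓; |LR| = 24.80 ✓; ∠LRT = 54.80° ✓; |RT| = 21.70 ✓; ∠RTM = 93.80° ✓; |TM| = 35.90 ✗.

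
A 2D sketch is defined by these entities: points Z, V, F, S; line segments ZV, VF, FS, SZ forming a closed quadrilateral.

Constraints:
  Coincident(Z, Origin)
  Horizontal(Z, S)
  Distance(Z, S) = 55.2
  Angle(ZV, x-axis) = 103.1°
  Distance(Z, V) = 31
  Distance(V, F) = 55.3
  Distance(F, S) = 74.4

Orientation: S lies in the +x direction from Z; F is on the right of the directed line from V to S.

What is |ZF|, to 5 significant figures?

28.769

Checks: |VF| = 55.30 ✓; |FS| = 74.40 ✓.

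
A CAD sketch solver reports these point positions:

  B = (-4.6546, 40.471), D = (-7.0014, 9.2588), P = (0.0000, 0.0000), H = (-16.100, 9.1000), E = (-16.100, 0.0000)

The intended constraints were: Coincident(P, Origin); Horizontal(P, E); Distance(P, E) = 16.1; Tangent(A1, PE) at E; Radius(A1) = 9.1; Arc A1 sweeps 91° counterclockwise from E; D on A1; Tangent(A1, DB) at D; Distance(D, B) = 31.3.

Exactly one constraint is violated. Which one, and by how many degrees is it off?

Tangent(A1, DB) at D — off by 5.30°.

P = (0.00, 0.00) ✓; P.y = 0.00, E.y = 0.00 ✓; |PE| = 16.10 ✓; ∠(HE, EP) = 90.00° ✓; |HE| = 9.100 ✓; bearing(H→D) − bearing(H→E) = 91.00° ✓; |HD| = 9.100 ✓; ∠(HD, DB) = 95.30° ✗; |DB| = 31.30 ✓.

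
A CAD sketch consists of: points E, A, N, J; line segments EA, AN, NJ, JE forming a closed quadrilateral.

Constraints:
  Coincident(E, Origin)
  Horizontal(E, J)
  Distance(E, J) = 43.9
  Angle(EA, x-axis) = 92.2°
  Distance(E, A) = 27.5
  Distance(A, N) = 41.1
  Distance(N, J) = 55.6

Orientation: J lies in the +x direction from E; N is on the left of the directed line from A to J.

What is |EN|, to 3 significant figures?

61.9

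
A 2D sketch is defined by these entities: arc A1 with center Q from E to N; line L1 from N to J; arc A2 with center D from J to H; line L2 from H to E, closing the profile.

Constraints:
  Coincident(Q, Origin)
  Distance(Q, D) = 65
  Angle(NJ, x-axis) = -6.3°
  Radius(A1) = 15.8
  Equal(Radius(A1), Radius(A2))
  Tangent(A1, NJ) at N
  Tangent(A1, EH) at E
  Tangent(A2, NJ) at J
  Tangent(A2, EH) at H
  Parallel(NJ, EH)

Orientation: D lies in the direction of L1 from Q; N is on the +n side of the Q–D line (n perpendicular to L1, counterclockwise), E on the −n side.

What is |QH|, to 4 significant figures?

66.89

Tangency of A1 to both parallel lines with radius 15.8 puts N and E at Q ± 15.8·n: N = (1.734, 15.70), E = (-1.734, -15.70). Equal radii place J and H the same way about D: J = D + 15.8·n = (66.34, 8.572), H = D − 15.8·n = (62.87, -22.84). Then |QH| = |H − Q| = 66.89.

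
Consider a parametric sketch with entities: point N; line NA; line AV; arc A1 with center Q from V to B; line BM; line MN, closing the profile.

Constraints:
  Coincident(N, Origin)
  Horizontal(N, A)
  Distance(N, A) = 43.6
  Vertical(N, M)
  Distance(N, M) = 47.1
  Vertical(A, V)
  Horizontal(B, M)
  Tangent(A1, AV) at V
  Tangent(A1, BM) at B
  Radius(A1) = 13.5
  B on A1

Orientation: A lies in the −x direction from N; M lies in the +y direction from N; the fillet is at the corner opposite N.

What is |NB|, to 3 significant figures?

55.9

N is at the origin; NA is horizontal with |NA| = 43.6 and A on the −x side, so A = (-43.6, 0.00). NM is vertical with |NM| = 47.1 and M on the +y side, so M = (0.00, 47.1). The virtual corner opposite N is at (-43.6, 47.1). A1 meets AV tangentially, so QV is at right angles to AV and the tangent condition forces QB to be normal to BM, with radius 13.5, so the center Q sits 13.5 in from both sides at Q = (-30.1, 33.6). That places the tangent points at V = (-43.6, 33.6) on AV and B = (-30.1, 47.1) on BM. Then |NB| = |B − N| = 55.9.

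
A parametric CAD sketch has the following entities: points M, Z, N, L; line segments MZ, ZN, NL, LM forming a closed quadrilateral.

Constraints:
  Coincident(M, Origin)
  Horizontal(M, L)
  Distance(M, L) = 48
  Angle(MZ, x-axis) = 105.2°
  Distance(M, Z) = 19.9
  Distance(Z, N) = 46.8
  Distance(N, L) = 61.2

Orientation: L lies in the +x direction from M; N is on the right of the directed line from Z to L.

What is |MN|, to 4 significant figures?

28.36

Checks: |ZN| = 46.80 ✓; |NL| = 61.20 ✓.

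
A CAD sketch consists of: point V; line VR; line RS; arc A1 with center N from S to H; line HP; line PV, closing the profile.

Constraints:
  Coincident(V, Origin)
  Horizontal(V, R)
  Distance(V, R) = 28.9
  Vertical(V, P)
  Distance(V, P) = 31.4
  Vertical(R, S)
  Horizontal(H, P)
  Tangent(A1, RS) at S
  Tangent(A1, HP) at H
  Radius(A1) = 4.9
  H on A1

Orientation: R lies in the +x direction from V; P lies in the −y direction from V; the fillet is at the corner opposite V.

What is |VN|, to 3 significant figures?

35.8

V is at the origin; VR is horizontal with |VR| = 28.9 and R on the +x side, so R = (28.9, 0.00). V and P share the same x with |VP| = 31.4 and P on the −y side, so P = (0.00, -31.4). The virtual corner opposite V is at (28.9, -31.4). A1 meets RS tangentially, so NS is at right angles to RS and the tangent condition forces NH to be normal to HP, with radius 4.9, so the center N sits 4.9 in from both sides at N = (24.0, -26.5). Then |VN| = |N − V| = 35.8.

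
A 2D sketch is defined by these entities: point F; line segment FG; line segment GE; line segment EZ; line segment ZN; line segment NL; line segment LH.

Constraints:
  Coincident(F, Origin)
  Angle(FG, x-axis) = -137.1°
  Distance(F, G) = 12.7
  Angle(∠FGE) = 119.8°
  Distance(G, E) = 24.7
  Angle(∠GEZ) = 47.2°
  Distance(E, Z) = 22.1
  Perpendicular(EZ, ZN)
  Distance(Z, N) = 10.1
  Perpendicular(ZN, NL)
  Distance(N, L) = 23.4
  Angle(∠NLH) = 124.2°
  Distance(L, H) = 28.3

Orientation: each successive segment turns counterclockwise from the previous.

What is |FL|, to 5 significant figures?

30.892

F is at the origin; FG runs at -137.1° with length 12.7, so G = (-9.3033, -8.6452). ∠FGE = 119.8° gives GE at -76.900° from the x-axis; with |GE| = 24.7, E = (-3.7050, -32.702). ∠GEZ = 47.2° gives EZ at 55.900° from the x-axis; with |EZ| = 22.1, Z = (8.6851, -14.402). The perpendicularity gives ZN at right angles to EZ, so ZN runs at 145.90°; with |ZN| = 10.1, N = (0.32170, -8.7398). ZN is perpendicular to NL, so NL runs at -124.10°; with |NL| = 23.4, L = (-12.797, -28.116). Then |FL| = |L − F| = 30.892.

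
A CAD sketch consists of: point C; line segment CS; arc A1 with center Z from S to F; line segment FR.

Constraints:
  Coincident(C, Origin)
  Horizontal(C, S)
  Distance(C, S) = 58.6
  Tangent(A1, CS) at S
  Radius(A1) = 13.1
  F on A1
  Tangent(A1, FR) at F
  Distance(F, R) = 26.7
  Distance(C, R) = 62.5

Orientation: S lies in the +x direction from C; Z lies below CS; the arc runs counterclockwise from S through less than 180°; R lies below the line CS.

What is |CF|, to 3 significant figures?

47.7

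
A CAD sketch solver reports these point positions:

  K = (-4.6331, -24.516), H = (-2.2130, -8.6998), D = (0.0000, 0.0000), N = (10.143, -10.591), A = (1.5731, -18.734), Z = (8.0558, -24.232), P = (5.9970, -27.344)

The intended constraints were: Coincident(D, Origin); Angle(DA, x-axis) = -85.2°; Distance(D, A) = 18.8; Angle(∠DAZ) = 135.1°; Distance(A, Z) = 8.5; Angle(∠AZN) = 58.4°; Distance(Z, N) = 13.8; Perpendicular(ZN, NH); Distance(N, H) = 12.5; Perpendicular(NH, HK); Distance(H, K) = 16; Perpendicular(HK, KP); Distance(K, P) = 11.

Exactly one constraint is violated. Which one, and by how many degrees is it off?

Perpendicular(HK, KP) — off by 6.20°.

D = (0.00, 0.00) ✓; DA at -85.20° ✓; |DA| = 18.80 ✓; ∠DAZ = 135.1° ✓; |AZ| = 8.500 ✓; ∠AZN = 58.40° ✓; |ZN| = 13.80 ✓; ∠(ZN, NH) = 90.00° ✓; |NH| = 12.50 ✓; ∠(NH, HK) = 90.00° ✓; |HK| = 16.00 ✓; ∠(HK, KP) = 83.80° ✗; |KP| = 11.00 ✓.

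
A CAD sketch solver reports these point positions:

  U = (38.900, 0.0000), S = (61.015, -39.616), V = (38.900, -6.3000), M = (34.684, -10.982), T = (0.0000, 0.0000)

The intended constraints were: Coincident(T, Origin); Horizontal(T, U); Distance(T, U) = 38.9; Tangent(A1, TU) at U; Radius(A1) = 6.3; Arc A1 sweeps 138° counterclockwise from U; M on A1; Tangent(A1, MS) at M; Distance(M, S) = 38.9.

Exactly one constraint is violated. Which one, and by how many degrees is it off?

Tangent(A1, MS) at M — off by 5.40°.

T = (0.00, 0.00) ✓; T.y = 0.00, U.y = 0.00 ✓; |TU| = 38.90 ✓; ∠(VU, UT) = 90.00° ✓; |VU| = 6.300 ✓; bearing(V→M) − bearing(V→U) = 138.0° ✓; |VM| = 6.300 ✓; ∠(VM, MS) = 95.40° ✗; |MS| = 38.90 ✓.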